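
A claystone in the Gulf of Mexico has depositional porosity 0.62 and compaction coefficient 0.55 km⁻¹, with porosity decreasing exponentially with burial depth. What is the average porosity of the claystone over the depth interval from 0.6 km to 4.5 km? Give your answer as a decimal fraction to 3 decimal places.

0.183

⟨φ⟩ = (1/(z₂−z₁)) ∫ φ₀ e^(−βz) dz = φ₀·(e^(−β·z₁) − e^(−β·z₂)) / (β·(z₂−z₁))
e^(−0.55×0.6) = 0.7189; e^(−0.55×4.5) = 0.0842
⟨φ⟩ = 0.62 × (0.7189 − 0.0842) / (0.55 × 3.9) = 0.62 × 0.2959 = 0.1835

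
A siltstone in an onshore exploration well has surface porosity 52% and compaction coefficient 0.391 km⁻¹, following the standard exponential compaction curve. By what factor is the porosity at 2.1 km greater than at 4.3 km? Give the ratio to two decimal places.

2.36

φ(Z₁)/φ(Z₂) = e^(−c·Z₁)/e^(−c·Z₂) = e^{c(Z₂−Z₁)}
= exp(0.391 × 2.2) = exp(0.8602) = 2.3636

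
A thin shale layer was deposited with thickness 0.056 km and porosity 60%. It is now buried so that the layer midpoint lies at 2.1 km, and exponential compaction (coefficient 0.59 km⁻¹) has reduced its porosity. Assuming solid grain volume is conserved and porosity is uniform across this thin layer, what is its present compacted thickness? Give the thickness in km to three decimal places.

Porosity at 2.1 km: φ = 0.6·exp(−0.59×2.1) = 0.1738
Solid-volume conservation: h(1−φ) = h₀(1−φ₀) ⇒ h = h₀·(1−φ₀)/(1−φ)
h = 0.056 × (1 − 0.6)/(1 − 0.1738) = 0.056 × 0.4841 = 0.0271 km

0.027 km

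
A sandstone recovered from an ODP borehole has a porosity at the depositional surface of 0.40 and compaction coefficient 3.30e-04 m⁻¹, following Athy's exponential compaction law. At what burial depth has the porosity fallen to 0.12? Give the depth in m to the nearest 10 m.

Working in km (1 km = 1000 m; k in km⁻¹ = k in m⁻¹ × 1000):
Invert Athy's law: z = ln(phi₀/phi) / k
z = ln(0.4/0.12) / 0.33 = ln(3.333) / 0.33 = 1.2040 / 0.33 = 3.648 km

3650 m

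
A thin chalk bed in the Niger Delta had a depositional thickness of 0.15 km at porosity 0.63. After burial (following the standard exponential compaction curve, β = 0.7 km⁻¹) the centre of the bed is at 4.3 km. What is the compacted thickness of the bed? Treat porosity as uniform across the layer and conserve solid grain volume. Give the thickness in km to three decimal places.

0.057 km

Porosity at 4.3 km: phi = 0.63·exp(−0.7×4.3) = 0.0311
Solid-volume conservation: h(1−phi) = h₀(1−phi₀) ⇒ h = h₀·(1−phi₀)/(1−phi)
h = 0.15 × (1 − 0.63)/(1 − 0.0311) = 0.15 × 0.3819 = 0.0573 km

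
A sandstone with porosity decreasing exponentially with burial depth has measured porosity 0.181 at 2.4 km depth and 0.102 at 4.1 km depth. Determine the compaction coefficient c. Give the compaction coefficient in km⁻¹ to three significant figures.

Athy: phi(z) = phi₀ e^(−cz) ⇒ phi₁/phi₂ = e^{c(z₂−z₁)} ⇒ c = ln(phi₁/phi₂)/(z₂−z₁)
c = ln(0.181/0.102) / (4.1 − 2.4) = ln(1.775) / 1.7 = 0.5735 / 1.7 = 0.3374 km⁻¹

0.337 km⁻¹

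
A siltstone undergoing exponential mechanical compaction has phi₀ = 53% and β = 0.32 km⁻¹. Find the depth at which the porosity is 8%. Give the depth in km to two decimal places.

5.91 km

Invert Athy's law: z = ln(phi₀/phi) / β
z = ln(0.53/0.08) / 0.32 = ln(6.625) / 0.32 = 1.8909 / 0.32 = 5.909 km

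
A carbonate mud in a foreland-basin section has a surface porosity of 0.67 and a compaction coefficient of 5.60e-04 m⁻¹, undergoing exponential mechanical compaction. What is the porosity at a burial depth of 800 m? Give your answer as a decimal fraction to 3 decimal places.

Working in km (1 km = 1000 m; k in km⁻¹ = k in m⁻¹ × 1000):
n = n₀·exp(−k·d) = 0.67 × exp(−0.56 × 0.8) = 0.67 × exp(−0.448)
  = 0.67 × 0.6389 = 0.4281

0.428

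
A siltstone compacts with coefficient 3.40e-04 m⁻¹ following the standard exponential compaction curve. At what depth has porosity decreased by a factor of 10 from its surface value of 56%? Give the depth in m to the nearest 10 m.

Working in km (1 km = 1000 m; c in km⁻¹ = c in m⁻¹ × 1000):
n/n₀ = 1/10 ⇒ exp(−c·Z) = 1/10 ⇒ Z = ln(10) / c
Z = 2.3026 / 0.34 = 6.772 km

6770 m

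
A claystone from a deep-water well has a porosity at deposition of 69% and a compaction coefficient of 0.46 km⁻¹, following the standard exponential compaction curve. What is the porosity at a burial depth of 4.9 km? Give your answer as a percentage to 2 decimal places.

φ = φ₀·exp(−β·z) = 0.69 × exp(−0.46 × 4.9) = 0.69 × exp(−2.254)
  = 0.69 × 0.1050 = 0.0724

7.24%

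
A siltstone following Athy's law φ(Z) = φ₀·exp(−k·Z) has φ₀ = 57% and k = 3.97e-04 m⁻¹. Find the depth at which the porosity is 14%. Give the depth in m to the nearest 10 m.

Working in km (1 km = 1000 m; k in km⁻¹ = k in m⁻¹ × 1000):
Invert Athy's law: Z = ln(φ₀/φ) / k
Z = ln(0.57/0.14) / 0.397 = ln(4.071) / 0.397 = 1.4040 / 0.397 = 3.537 km

3540 m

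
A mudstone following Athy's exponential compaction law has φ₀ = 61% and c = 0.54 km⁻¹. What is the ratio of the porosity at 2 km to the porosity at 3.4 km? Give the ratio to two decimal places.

φ(d₁)/φ(d₂) = e^(−c·d₁)/e^(−c·d₂) = e^{c(d₂−d₁)}
= exp(0.54 × 1.4) = exp(0.756) = 2.1297

2.13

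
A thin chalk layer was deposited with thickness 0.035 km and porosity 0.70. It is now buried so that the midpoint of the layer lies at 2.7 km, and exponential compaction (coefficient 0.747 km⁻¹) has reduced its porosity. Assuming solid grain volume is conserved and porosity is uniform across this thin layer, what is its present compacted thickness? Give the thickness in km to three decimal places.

0.012 km

Porosity at 2.7 km: phi = 0.7·exp(−0.747×2.7) = 0.0931
Solid-volume conservation: h(1−phi) = h₀(1−phi₀) ⇒ h = h₀·(1−phi₀)/(1−phi)
h = 0.035 × (1 − 0.7)/(1 − 0.0931) = 0.035 × 0.3308 = 0.0116 km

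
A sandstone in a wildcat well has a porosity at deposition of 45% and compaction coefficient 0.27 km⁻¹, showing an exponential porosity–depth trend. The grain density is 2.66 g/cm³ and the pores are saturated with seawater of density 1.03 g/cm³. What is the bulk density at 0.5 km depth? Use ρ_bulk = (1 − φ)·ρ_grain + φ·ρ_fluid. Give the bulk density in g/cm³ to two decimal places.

Porosity at depth: phi = 0.45·exp(−0.27×0.5) = 0.45×0.8737 = 0.3932
Bulk density: ρ_b = (1−phi)ρ_g + phi·ρ_f = 0.6068×2.66 + 0.3932×1.03
       = 1.614 + 0.405 = 2.019 g/cm³

2.02 g/cm³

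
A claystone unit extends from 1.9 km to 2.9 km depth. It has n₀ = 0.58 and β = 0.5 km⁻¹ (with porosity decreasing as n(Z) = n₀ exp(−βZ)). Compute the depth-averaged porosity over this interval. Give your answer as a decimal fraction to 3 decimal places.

0.177

⟨n⟩ = (1/(Z₂−Z₁)) ∫ n₀ e^(−βZ) dZ = n₀·(e^(−β·Z₁) − e^(−β·Z₂)) / (β·(Z₂−Z₁))
e^(−0.5×1.9) = 0.3867; e^(−0.5×2.9) = 0.2346
⟨n⟩ = 0.58 × (0.3867 − 0.2346) / (0.5 × 1) = 0.58 × 0.3043 = 0.1765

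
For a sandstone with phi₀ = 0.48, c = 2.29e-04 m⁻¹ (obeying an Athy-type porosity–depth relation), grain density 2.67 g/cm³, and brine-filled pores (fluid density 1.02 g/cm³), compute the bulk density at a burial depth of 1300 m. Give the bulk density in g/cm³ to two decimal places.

2.08 g/cm³

Working in km (1 km = 1000 m; c in km⁻¹ = c in m⁻¹ × 1000):
Porosity at depth: phi = 0.48·exp(−0.229×1.3) = 0.48×0.7425 = 0.3564
Bulk density: ρ_b = (1−phi)ρ_g + phi·ρ_f = 0.6436×2.67 + 0.3564×1.02
       = 1.718 + 0.364 = 2.082 g/cm³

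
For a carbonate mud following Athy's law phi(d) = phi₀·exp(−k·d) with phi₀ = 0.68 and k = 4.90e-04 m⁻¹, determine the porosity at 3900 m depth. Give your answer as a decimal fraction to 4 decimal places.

Working in km (1 km = 1000 m; k in km⁻¹ = k in m⁻¹ × 1000):
phi = phi₀·exp(−k·d) = 0.68 × exp(−0.49 × 3.9) = 0.68 × exp(−1.911)
  = 0.68 × 0.1479 = 0.1006

0.1006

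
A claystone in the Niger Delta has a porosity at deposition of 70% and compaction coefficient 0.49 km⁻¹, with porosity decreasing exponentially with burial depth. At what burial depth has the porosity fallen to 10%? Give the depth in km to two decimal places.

Invert Athy's law: Z = ln(n₀/n) / β
Z = ln(0.7/0.1) / 0.49 = ln(7) / 0.49 = 1.9459 / 0.49 = 3.971 km

3.97 km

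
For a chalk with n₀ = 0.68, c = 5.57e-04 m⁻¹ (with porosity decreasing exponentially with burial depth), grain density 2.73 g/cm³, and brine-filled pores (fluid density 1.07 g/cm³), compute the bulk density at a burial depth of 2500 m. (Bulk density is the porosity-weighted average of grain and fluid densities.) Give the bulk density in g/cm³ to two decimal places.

Working in km (1 km = 1000 m; c in km⁻¹ = c in m⁻¹ × 1000):
Porosity at depth: n = 0.68·exp(−0.557×2.5) = 0.68×0.2485 = 0.1689
Bulk density: ρ_b = (1−n)ρ_g + n·ρ_f = 0.8311×2.73 + 0.1689×1.07
       = 2.269 + 0.181 = 2.450 g/cm³

2.45 g/cm³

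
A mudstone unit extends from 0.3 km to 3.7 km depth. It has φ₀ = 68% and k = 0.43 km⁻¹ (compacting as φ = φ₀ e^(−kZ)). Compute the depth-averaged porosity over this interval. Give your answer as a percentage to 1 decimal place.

⟨φ⟩ = (1/(Z₂−Z₁)) ∫ φ₀ e^(−kZ) dZ = φ₀·(e^(−k·Z₁) − e^(−k·Z₂)) / (k·(Z₂−Z₁))
e^(−0.43×0.3) = 0.8790; e^(−0.43×3.7) = 0.2037
⟨φ⟩ = 0.68 × (0.8790 − 0.2037) / (0.43 × 3.4) = 0.68 × 0.4619 = 0.3141

31.4%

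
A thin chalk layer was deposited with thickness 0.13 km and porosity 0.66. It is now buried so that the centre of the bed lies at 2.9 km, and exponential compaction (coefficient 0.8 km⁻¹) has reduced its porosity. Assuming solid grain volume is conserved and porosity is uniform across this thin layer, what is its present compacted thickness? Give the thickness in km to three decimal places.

0.047 km

Porosity at 2.9 km: φ = 0.66·exp(−0.8×2.9) = 0.0649
Solid-volume conservation: h(1−φ) = h₀(1−φ₀) ⇒ h = h₀·(1−φ₀)/(1−φ)
h = 0.13 × (1 − 0.66)/(1 − 0.0649) = 0.13 × 0.3636 = 0.0473 km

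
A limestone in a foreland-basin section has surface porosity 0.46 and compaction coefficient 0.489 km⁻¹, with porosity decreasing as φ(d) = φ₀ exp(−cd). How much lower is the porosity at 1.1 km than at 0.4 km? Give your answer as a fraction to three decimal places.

φ(0.4) = 0.46·e^(−0.489×0.4) = 0.3783
φ(1.1) = 0.46·e^(−0.489×1.1) = 0.2686
Δφ = 0.3783 − 0.2686 = 0.1096

0.110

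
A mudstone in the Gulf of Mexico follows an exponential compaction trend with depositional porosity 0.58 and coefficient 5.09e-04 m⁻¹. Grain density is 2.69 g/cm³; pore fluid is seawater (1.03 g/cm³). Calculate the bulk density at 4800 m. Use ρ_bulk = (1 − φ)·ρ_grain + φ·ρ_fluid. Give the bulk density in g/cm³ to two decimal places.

Working in km (1 km = 1000 m; β in km⁻¹ = β in m⁻¹ × 1000):
Porosity at depth: n = 0.58·exp(−0.509×4.8) = 0.58×0.0869 = 0.0504
Bulk density: ρ_b = (1−n)ρ_g + n·ρ_f = 0.9496×2.69 + 0.0504×1.03
       = 2.554 + 0.052 = 2.606 g/cm³

2.61 g/cm³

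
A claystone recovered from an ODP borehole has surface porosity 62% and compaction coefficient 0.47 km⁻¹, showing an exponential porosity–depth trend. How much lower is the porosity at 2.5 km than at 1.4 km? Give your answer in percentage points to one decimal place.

13.0 percentage points

n(1.4) = 0.62·e^(−0.47×1.4) = 0.3211
n(2.5) = 0.62·e^(−0.47×2.5) = 0.1915
Δn = 0.3211 − 0.1915 = 0.1296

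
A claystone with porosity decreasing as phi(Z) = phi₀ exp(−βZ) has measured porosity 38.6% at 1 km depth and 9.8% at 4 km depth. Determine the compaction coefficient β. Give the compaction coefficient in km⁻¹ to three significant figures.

Athy: phi(Z) = phi₀ e^(−βZ) ⇒ phi₁/phi₂ = e^{β(Z₂−Z₁)} ⇒ β = ln(phi₁/phi₂)/(Z₂−Z₁)
β = ln(0.386/0.098) / (4 − 1) = ln(3.939) / 3 = 1.3709 / 3 = 0.457 km⁻¹

0.457 km⁻¹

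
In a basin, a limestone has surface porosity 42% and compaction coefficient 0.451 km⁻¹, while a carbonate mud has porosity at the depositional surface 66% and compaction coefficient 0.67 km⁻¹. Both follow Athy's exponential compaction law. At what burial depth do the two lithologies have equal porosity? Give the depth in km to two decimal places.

2.06 km

Set n₀ₐ e^(−kₐz) = n₀ᵦ e^(−kᵦz) ⇒ ln(n₀ₐ/n₀ᵦ) = (kₐ − kᵦ)·z
z = ln(0.42/0.66) / (0.451 − 0.67) = -0.4520 / -0.219 = 2.064 km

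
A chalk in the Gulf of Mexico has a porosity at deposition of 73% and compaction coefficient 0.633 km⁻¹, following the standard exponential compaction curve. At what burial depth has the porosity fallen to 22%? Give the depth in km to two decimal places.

Invert Athy's law: d = ln(phi₀/phi) / k
d = ln(0.73/0.22) / 0.633 = ln(3.318) / 0.633 = 1.1994 / 0.633 = 1.895 km

1.89 km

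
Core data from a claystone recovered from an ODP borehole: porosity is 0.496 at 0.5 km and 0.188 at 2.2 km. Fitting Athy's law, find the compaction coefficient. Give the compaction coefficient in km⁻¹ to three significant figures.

0.571 km⁻¹

Athy: φ(Z) = φ₀ e^(−βZ) ⇒ φ₁/φ₂ = e^{β(Z₂−Z₁)} ⇒ β = ln(φ₁/φ₂)/(Z₂−Z₁)
β = ln(0.496/0.188) / (2.2 − 0.5) = ln(2.638) / 1.7 = 0.9701 / 1.7 = 0.5707 km⁻¹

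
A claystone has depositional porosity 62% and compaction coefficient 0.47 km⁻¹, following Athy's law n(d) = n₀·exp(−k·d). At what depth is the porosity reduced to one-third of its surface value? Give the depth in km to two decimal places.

n/n₀ = 1/3 ⇒ exp(−k·d) = 1/3 ⇒ d = ln(3) / k
d = 1.0986 / 0.47 = 2.337 km

2.34 km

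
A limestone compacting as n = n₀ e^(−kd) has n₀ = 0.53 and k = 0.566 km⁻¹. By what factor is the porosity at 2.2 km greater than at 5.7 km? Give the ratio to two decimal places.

7.25

n(d₁)/n(d₂) = e^(−k·d₁)/e^(−k·d₂) = e^{k(d₂−d₁)}
= exp(0.566 × 3.5) = exp(1.981) = 7.2500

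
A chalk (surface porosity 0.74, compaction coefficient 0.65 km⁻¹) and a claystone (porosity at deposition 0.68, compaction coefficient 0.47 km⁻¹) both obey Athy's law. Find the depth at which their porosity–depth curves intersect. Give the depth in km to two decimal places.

Set n₀ₐ e^(−cₐd) = n₀ᵦ e^(−cᵦd) ⇒ ln(n₀ₐ/n₀ᵦ) = (cₐ − cᵦ)·d
d = ln(0.74/0.68) / (0.65 − 0.47) = 0.0846 / 0.18 = 0.470 km

0.47 km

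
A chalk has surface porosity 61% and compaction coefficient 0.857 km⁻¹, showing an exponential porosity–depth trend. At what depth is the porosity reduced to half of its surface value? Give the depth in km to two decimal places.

0.81 km

φ/φ₀ = 1/2 ⇒ exp(−β·d) = 1/2 ⇒ d = ln(2) / β
d = 0.6931 / 0.857 = 0.809 km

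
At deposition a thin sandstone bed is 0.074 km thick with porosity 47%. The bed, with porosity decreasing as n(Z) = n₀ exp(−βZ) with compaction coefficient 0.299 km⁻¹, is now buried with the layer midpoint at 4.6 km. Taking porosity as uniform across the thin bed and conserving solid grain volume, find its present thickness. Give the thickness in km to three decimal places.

0.045 km

Porosity at 4.6 km: n = 0.47·exp(−0.299×4.6) = 0.1188
Solid-volume conservation: h(1−n) = h₀(1−n₀) ⇒ h = h₀·(1−n₀)/(1−n)
h = 0.074 × (1 − 0.47)/(1 − 0.1188) = 0.074 × 0.6014 = 0.0445 km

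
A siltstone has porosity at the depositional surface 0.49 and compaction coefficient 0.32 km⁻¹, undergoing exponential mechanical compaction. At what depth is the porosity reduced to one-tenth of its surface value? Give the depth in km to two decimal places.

φ/φ₀ = 1/10 ⇒ exp(−c·z) = 1/10 ⇒ z = ln(10) / c
z = 2.3026 / 0.32 = 7.196 km

7.20 km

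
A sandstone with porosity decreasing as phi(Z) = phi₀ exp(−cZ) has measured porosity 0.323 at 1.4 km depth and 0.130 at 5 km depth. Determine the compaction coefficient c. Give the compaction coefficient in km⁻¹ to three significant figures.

0.253 km⁻¹

Athy: phi(Z) = phi₀ e^(−cZ) ⇒ phi₁/phi₂ = e^{c(Z₂−Z₁)} ⇒ c = ln(phi₁/phi₂)/(Z₂−Z₁)
c = ln(0.323/0.13) / (5 − 1.4) = ln(2.485) / 3.6 = 0.9101 / 3.6 = 0.2528 km⁻¹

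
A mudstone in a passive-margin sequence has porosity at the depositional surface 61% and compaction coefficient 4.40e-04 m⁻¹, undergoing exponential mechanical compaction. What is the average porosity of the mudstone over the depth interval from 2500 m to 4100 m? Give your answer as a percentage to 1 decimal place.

14.6%

Working in km (1 km = 1000 m; c in km⁻¹ = c in m⁻¹ × 1000):
⟨n⟩ = (1/(d₂−d₁)) ∫ n₀ e^(−cd) dd = n₀·(e^(−c·d₁) − e^(−c·d₂)) / (c·(d₂−d₁))
e^(−0.44×2.5) = 0.3329; e^(−0.44×4.1) = 0.1646
⟨n⟩ = 0.61 × (0.3329 − 0.1646) / (0.44 × 1.6) = 0.61 × 0.2390 = 0.1458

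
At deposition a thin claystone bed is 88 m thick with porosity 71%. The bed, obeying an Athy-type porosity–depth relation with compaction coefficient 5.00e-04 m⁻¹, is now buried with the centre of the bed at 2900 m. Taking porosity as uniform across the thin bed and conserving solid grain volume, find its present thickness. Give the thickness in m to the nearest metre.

31 m

Working in km (1 km = 1000 m; c in km⁻¹ = c in m⁻¹ × 1000):
Porosity at 2.9 km: n = 0.71·exp(−0.5×2.9) = 0.1665
Solid-volume conservation: h(1−n) = h₀(1−n₀) ⇒ h = h₀·(1−n₀)/(1−n)
h = 0.088 × (1 − 0.71)/(1 − 0.1665) = 0.088 × 0.3479 = 0.0306 km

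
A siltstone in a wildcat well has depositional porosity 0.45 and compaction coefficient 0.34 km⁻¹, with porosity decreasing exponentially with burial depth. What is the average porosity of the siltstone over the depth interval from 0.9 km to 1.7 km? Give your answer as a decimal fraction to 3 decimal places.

⟨φ⟩ = (1/(z₂−z₁)) ∫ φ₀ e^(−kz) dz = φ₀·(e^(−k·z₁) − e^(−k·z₂)) / (k·(z₂−z₁))
e^(−0.34×0.9) = 0.7364; e^(−0.34×1.7) = 0.5610
⟨φ⟩ = 0.45 × (0.7364 − 0.5610) / (0.34 × 0.8) = 0.45 × 0.6447 = 0.2901

0.290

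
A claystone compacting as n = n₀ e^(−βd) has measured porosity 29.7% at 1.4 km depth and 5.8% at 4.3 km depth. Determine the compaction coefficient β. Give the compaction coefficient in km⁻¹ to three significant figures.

0.563 km⁻¹

Athy: n(d) = n₀ e^(−βd) ⇒ n₁/n₂ = e^{β(d₂−d₁)} ⇒ β = ln(n₁/n₂)/(d₂−d₁)
β = ln(0.297/0.058) / (4.3 − 1.4) = ln(5.121) / 2.9 = 1.6333 / 2.9 = 0.5632 km⁻¹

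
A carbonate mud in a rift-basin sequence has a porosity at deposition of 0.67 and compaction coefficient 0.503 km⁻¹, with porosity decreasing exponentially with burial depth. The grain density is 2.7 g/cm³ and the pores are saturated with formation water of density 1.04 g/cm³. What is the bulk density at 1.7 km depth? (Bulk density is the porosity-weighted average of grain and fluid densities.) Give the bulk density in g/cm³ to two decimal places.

2.23 g/cm³

Porosity at depth: phi = 0.67·exp(−0.503×1.7) = 0.67×0.4252 = 0.2849
Bulk density: ρ_b = (1−phi)ρ_g + phi·ρ_f = 0.7151×2.7 + 0.2849×1.04
       = 1.931 + 0.296 = 2.227 g/cm³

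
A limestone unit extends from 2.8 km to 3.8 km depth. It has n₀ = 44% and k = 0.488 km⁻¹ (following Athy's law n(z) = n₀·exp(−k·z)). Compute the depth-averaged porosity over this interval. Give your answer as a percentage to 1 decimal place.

8.9%

⟨n⟩ = (1/(z₂−z₁)) ∫ n₀ e^(−kz) dz = n₀·(e^(−k·z₁) − e^(−k·z₂)) / (k·(z₂−z₁))
e^(−0.488×2.8) = 0.2550; e^(−0.488×3.8) = 0.1565
⟨n⟩ = 0.44 × (0.2550 − 0.1565) / (0.488 × 1) = 0.44 × 0.2018 = 0.0888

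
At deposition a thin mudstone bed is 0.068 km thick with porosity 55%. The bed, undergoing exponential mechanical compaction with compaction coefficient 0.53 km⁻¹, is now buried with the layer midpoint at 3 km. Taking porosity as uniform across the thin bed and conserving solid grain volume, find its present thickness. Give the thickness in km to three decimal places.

Porosity at 3 km: φ = 0.55·exp(−0.53×3) = 0.1122
Solid-volume conservation: h(1−φ) = h₀(1−φ₀) ⇒ h = h₀·(1−φ₀)/(1−φ)
h = 0.068 × (1 − 0.55)/(1 − 0.1122) = 0.068 × 0.5068 = 0.0345 km

0.034 km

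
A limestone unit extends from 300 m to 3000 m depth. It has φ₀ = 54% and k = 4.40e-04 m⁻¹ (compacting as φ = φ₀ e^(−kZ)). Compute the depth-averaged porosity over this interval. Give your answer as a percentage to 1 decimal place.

Working in km (1 km = 1000 m; k in km⁻¹ = k in m⁻¹ × 1000):
⟨φ⟩ = (1/(Z₂−Z₁)) ∫ φ₀ e^(−kZ) dZ = φ₀·(e^(−k·Z₁) − e^(−k·Z₂)) / (k·(Z₂−Z₁))
e^(−0.44×0.3) = 0.8763; e^(−0.44×3) = 0.2671
⟨φ⟩ = 0.54 × (0.8763 − 0.2671) / (0.44 × 2.7) = 0.54 × 0.5128 = 0.2769

27.7%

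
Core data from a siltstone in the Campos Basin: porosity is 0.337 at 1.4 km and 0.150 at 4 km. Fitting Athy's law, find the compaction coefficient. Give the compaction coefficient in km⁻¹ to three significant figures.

0.311 km⁻¹

Athy: n(z) = n₀ e^(−kz) ⇒ n₁/n₂ = e^{k(z₂−z₁)} ⇒ k = ln(n₁/n₂)/(z₂−z₁)
k = ln(0.337/0.15) / (4 − 1.4) = ln(2.247) / 2.6 = 0.8094 / 2.6 = 0.3113 km⁻¹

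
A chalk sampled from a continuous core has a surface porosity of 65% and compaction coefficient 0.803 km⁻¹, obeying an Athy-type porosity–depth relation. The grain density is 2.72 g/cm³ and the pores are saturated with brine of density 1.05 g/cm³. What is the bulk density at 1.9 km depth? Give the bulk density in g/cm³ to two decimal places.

Porosity at depth: φ = 0.65·exp(−0.803×1.9) = 0.65×0.2175 = 0.1414
Bulk density: ρ_b = (1−φ)ρ_g + φ·ρ_f = 0.8586×2.72 + 0.1414×1.05
       = 2.336 + 0.148 = 2.484 g/cm³

2.48 g/cm³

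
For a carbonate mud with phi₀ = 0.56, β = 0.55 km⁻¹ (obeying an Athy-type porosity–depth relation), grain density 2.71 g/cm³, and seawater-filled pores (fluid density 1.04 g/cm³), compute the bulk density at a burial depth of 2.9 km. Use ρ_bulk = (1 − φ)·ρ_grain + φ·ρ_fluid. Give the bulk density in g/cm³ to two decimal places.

2.52 g/cm³

Porosity at depth: phi = 0.56·exp(−0.55×2.9) = 0.56×0.2029 = 0.1136
Bulk density: ρ_b = (1−phi)ρ_g + phi·ρ_f = 0.8864×2.71 + 0.1136×1.04
       = 2.402 + 0.118 = 2.520 g/cm³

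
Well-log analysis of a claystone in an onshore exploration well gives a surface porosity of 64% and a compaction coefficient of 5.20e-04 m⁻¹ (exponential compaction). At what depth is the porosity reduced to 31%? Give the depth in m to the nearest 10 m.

Working in km (1 km = 1000 m; k in km⁻¹ = k in m⁻¹ × 1000):
Invert Athy's law: d = ln(phi₀/phi) / k
d = ln(0.64/0.31) / 0.52 = ln(2.065) / 0.52 = 0.7249 / 0.52 = 1.394 km

1390 m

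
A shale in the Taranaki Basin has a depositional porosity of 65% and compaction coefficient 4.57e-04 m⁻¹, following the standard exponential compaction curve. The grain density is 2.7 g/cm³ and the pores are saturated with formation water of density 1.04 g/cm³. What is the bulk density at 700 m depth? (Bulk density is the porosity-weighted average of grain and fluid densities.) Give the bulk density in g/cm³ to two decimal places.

1.92 g/cm³

Working in km (1 km = 1000 m; c in km⁻¹ = c in m⁻¹ × 1000):
Porosity at depth: n = 0.65·exp(−0.457×0.7) = 0.65×0.7262 = 0.4720
Bulk density: ρ_b = (1−n)ρ_g + n·ρ_f = 0.5280×2.7 + 0.4720×1.04
       = 1.425 + 0.491 = 1.916 g/cm³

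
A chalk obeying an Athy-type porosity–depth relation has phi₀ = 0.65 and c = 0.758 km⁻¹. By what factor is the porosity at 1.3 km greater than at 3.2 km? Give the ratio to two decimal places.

4.22

phi(z₁)/phi(z₂) = e^(−c·z₁)/e^(−c·z₂) = e^{c(z₂−z₁)}
= exp(0.758 × 1.9) = exp(1.44) = 4.2215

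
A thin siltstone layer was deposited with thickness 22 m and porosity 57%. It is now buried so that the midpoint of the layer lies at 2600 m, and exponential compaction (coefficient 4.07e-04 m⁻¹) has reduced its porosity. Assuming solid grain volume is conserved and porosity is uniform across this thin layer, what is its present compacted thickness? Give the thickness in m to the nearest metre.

Working in km (1 km = 1000 m; k in km⁻¹ = k in m⁻¹ × 1000):
Porosity at 2.6 km: φ = 0.57·exp(−0.407×2.6) = 0.1978
Solid-volume conservation: h(1−φ) = h₀(1−φ₀) ⇒ h = h₀·(1−φ₀)/(1−φ)
h = 0.022 × (1 − 0.57)/(1 − 0.1978) = 0.022 × 0.5360 = 0.0118 km

12 m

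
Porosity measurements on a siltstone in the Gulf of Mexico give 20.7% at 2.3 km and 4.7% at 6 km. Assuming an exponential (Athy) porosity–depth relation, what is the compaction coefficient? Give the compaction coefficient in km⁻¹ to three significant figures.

0.401 km⁻¹

Athy: n(d) = n₀ e^(−βd) ⇒ n₁/n₂ = e^{β(d₂−d₁)} ⇒ β = ln(n₁/n₂)/(d₂−d₁)
β = ln(0.207/0.047) / (6 − 2.3) = ln(4.404) / 3.7 = 1.4826 / 3.7 = 0.4007 km⁻¹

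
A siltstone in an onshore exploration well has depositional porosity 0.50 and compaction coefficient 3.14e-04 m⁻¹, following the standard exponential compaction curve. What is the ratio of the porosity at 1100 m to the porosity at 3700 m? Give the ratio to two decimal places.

Working in km (1 km = 1000 m; c in km⁻¹ = c in m⁻¹ × 1000):
n(z₁)/n(z₂) = e^(−c·z₁)/e^(−c·z₂) = e^{c(z₂−z₁)}
= exp(0.314 × 2.6) = exp(0.8164) = 2.2623

2.26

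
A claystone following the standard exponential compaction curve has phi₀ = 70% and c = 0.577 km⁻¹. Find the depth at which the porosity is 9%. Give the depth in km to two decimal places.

Invert Athy's law: z = ln(phi₀/phi) / c
z = ln(0.7/0.09) / 0.577 = ln(7.778) / 0.577 = 2.0513 / 0.577 = 3.555 km

3.56 km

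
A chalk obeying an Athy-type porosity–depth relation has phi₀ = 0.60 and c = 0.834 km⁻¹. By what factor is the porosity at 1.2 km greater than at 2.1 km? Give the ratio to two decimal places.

phi(z₁)/phi(z₂) = e^(−c·z₁)/e^(−c·z₂) = e^{c(z₂−z₁)}
= exp(0.834 × 0.9) = exp(0.7506) = 2.1183

2.12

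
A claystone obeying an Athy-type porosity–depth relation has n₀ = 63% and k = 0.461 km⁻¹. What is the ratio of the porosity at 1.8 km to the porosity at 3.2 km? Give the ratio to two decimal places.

1.91

n(d₁)/n(d₂) = e^(−k·d₁)/e^(−k·d₂) = e^{k(d₂−d₁)}
= exp(0.461 × 1.4) = exp(0.6454) = 1.9067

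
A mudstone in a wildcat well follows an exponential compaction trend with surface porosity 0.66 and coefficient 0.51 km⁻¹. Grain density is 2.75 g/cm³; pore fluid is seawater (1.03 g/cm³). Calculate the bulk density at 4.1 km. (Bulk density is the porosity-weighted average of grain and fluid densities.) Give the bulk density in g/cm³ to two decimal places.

2.61 g/cm³

Porosity at depth: phi = 0.66·exp(−0.51×4.1) = 0.66×0.1236 = 0.0816
Bulk density: ρ_b = (1−phi)ρ_g + phi·ρ_f = 0.9184×2.75 + 0.0816×1.03
       = 2.526 + 0.084 = 2.610 g/cm³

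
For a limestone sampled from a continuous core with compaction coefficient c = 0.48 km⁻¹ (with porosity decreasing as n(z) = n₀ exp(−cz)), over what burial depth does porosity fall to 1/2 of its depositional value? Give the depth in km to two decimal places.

n/n₀ = 1/2 ⇒ exp(−c·z) = 1/2 ⇒ z = ln(2) / c
z = 0.6931 / 0.48 = 1.444 km

1.44 km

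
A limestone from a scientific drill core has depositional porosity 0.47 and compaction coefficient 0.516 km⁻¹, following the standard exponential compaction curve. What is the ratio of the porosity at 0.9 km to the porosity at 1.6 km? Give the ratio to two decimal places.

phi(Z₁)/phi(Z₂) = e^(−β·Z₁)/e^(−β·Z₂) = e^{β(Z₂−Z₁)}
= exp(0.516 × 0.7) = exp(0.3612) = 1.4351

1.44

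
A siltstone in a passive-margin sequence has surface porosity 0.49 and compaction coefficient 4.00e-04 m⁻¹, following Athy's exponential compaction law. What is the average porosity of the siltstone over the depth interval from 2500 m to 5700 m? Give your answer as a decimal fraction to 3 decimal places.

Working in km (1 km = 1000 m; k in km⁻¹ = k in m⁻¹ × 1000):
⟨n⟩ = (1/(Z₂−Z₁)) ∫ n₀ e^(−kZ) dZ = n₀·(e^(−k·Z₁) − e^(−k·Z₂)) / (k·(Z₂−Z₁))
e^(−0.4×2.5) = 0.3679; e^(−0.4×5.7) = 0.1023
⟨n⟩ = 0.49 × (0.3679 − 0.1023) / (0.4 × 3.2) = 0.49 × 0.2075 = 0.1017

0.102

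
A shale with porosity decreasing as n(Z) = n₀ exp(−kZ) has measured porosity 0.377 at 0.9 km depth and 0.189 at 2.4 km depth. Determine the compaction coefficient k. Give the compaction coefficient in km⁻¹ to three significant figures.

Athy: n(Z) = n₀ e^(−kZ) ⇒ n₁/n₂ = e^{k(Z₂−Z₁)} ⇒ k = ln(n₁/n₂)/(Z₂−Z₁)
k = ln(0.377/0.189) / (2.4 − 0.9) = ln(1.995) / 1.5 = 0.6905 / 1.5 = 0.4603 km⁻¹

0.460 km⁻¹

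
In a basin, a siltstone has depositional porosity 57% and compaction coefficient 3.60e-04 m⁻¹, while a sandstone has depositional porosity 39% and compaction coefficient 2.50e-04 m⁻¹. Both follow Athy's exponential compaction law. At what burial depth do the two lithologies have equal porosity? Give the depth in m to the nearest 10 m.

3450 m

Working in km (1 km = 1000 m; β in km⁻¹ = β in m⁻¹ × 1000):
Set n₀ₐ e^(−βₐd) = n₀ᵦ e^(−βᵦd) ⇒ ln(n₀ₐ/n₀ᵦ) = (βₐ − βᵦ)·d
d = ln(0.57/0.39) / (0.36 − 0.25) = 0.3795 / 0.11 = 3.450 km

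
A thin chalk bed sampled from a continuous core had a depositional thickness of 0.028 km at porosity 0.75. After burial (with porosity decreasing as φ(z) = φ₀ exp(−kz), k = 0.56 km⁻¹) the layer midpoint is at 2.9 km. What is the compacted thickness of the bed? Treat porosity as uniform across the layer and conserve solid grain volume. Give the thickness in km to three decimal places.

0.008 km

Porosity at 2.9 km: φ = 0.75·exp(−0.56×2.9) = 0.1478
Solid-volume conservation: h(1−φ) = h₀(1−φ₀) ⇒ h = h₀·(1−φ₀)/(1−φ)
h = 0.028 × (1 − 0.75)/(1 − 0.1478) = 0.028 × 0.2934 = 0.0082 km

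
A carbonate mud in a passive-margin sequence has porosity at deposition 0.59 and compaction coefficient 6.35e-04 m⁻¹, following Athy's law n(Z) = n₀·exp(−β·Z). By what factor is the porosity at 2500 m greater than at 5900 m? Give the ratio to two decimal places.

8.66

Working in km (1 km = 1000 m; β in km⁻¹ = β in m⁻¹ × 1000):
n(Z₁)/n(Z₂) = e^(−β·Z₁)/e^(−β·Z₂) = e^{β(Z₂−Z₁)}
= exp(0.635 × 3.4) = exp(2.159) = 8.6625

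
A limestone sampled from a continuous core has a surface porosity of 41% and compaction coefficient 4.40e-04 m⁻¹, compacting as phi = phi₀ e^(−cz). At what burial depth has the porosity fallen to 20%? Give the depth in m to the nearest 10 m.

Working in km (1 km = 1000 m; c in km⁻¹ = c in m⁻¹ × 1000):
Invert Athy's law: z = ln(phi₀/phi) / c
z = ln(0.41/0.2) / 0.44 = ln(2.05) / 0.44 = 0.7178 / 0.44 = 1.631 km

1630 m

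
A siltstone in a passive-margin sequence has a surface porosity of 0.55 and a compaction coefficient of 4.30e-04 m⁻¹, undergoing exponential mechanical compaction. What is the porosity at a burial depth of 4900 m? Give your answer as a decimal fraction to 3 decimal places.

0.067

Working in km (1 km = 1000 m; c in km⁻¹ = c in m⁻¹ × 1000):
phi = phi₀·exp(−c·Z) = 0.55 × exp(−0.43 × 4.9) = 0.55 × exp(−2.107)
  = 0.55 × 0.1216 = 0.0669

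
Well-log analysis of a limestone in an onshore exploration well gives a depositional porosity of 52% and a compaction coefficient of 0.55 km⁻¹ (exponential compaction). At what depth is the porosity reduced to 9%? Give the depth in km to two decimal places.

3.19 km

Invert Athy's law: Z = ln(n₀/n) / k
Z = ln(0.52/0.09) / 0.55 = ln(5.778) / 0.55 = 1.7540 / 0.55 = 3.189 km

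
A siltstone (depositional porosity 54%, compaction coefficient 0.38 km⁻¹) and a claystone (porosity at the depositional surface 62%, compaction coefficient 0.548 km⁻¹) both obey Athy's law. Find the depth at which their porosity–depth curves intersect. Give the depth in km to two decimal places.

0.82 km

Set φ₀ₐ e^(−βₐZ) = φ₀ᵦ e^(−βᵦZ) ⇒ ln(φ₀ₐ/φ₀ᵦ) = (βₐ − βᵦ)·Z
Z = ln(0.54/0.62) / (0.38 − 0.548) = -0.1382 / -0.168 = 0.822 km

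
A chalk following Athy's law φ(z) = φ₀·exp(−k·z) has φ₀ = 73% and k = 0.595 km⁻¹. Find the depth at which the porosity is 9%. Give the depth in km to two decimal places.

Invert Athy's law: z = ln(φ₀/φ) / k
z = ln(0.73/0.09) / 0.595 = ln(8.111) / 0.595 = 2.0932 / 0.595 = 3.518 km

3.52 km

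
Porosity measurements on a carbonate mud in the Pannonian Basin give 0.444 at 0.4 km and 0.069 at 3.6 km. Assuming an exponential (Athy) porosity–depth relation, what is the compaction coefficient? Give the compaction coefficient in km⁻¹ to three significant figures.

0.582 km⁻¹

Athy: n(z) = n₀ e^(−kz) ⇒ n₁/n₂ = e^{k(z₂−z₁)} ⇒ k = ln(n₁/n₂)/(z₂−z₁)
k = ln(0.444/0.069) / (3.6 − 0.4) = ln(6.435) / 3.2 = 1.8617 / 3.2 = 0.5818 km⁻¹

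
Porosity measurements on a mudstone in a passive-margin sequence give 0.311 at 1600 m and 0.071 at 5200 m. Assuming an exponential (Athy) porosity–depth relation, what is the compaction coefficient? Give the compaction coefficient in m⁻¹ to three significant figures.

Working in km (1 km = 1000 m; k in km⁻¹ = k in m⁻¹ × 1000):
Athy: n(Z) = n₀ e^(−kZ) ⇒ n₁/n₂ = e^{k(Z₂−Z₁)} ⇒ k = ln(n₁/n₂)/(Z₂−Z₁)
k = ln(0.311/0.071) / (5.2 − 1.6) = ln(4.38) / 3.6 = 1.4771 / 3.6 = 0.4103 km⁻¹

0.000410 m⁻¹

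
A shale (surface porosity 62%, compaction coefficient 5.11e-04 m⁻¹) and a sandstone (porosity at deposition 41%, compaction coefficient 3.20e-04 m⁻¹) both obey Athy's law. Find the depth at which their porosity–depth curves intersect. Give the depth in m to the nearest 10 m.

2170 m

Working in km (1 km = 1000 m; β in km⁻¹ = β in m⁻¹ × 1000):
Set φ₀ₐ e^(−βₐz) = φ₀ᵦ e^(−βᵦz) ⇒ ln(φ₀ₐ/φ₀ᵦ) = (βₐ − βᵦ)·z
z = ln(0.62/0.41) / (0.511 − 0.32) = 0.4136 / 0.191 = 2.165 km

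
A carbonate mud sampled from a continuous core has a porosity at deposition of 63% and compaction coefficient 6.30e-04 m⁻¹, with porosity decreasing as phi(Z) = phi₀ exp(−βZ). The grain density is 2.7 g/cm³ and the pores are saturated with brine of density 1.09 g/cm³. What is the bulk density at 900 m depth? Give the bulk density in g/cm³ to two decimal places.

Working in km (1 km = 1000 m; β in km⁻¹ = β in m⁻¹ × 1000):
Porosity at depth: phi = 0.63·exp(−0.63×0.9) = 0.63×0.5672 = 0.3574
Bulk density: ρ_b = (1−phi)ρ_g + phi·ρ_f = 0.6426×2.7 + 0.3574×1.09
       = 1.735 + 0.390 = 2.125 g/cm³

2.12 g/cm³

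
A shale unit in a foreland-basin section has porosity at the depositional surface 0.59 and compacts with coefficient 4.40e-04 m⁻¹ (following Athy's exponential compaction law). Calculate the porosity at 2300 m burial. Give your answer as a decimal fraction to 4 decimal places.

Working in km (1 km = 1000 m; k in km⁻¹ = k in m⁻¹ × 1000):
φ = φ₀·exp(−k·Z) = 0.59 × exp(−0.44 × 2.3) = 0.59 × exp(−1.012)
  = 0.59 × 0.3635 = 0.2145

0.2145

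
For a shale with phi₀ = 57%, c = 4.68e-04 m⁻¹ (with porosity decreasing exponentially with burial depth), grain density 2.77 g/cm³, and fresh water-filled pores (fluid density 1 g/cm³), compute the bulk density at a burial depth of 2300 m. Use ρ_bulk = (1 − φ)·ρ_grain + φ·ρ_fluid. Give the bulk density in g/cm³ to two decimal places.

2.43 g/cm³

Working in km (1 km = 1000 m; c in km⁻¹ = c in m⁻¹ × 1000):
Porosity at depth: phi = 0.57·exp(−0.468×2.3) = 0.57×0.3408 = 0.1943
Bulk density: ρ_b = (1−phi)ρ_g + phi·ρ_f = 0.8057×2.77 + 0.1943×1
       = 2.232 + 0.194 = 2.426 g/cm³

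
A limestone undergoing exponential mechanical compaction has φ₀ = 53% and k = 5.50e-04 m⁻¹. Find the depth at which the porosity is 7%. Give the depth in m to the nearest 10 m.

Working in km (1 km = 1000 m; k in km⁻¹ = k in m⁻¹ × 1000):
Invert Athy's law: d = ln(φ₀/φ) / k
d = ln(0.53/0.07) / 0.55 = ln(7.571) / 0.55 = 2.0244 / 0.55 = 3.681 km

3680 m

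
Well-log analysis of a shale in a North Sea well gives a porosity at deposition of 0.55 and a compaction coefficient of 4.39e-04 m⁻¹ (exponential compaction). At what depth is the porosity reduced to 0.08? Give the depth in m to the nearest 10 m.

Working in km (1 km = 1000 m; c in km⁻¹ = c in m⁻¹ × 1000):
Invert Athy's law: z = ln(phi₀/phi) / c
z = ln(0.55/0.08) / 0.439 = ln(6.875) / 0.439 = 1.9279 / 0.439 = 4.392 km

4390 m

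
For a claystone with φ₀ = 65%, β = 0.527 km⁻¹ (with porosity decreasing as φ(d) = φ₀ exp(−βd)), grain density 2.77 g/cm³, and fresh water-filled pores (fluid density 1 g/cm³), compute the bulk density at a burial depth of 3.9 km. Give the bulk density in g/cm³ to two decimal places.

2.62 g/cm³

Porosity at depth: φ = 0.65·exp(−0.527×3.9) = 0.65×0.1281 = 0.0832
Bulk density: ρ_b = (1−φ)ρ_g + φ·ρ_f = 0.9168×2.77 + 0.0832×1
       = 2.539 + 0.083 = 2.623 g/cm³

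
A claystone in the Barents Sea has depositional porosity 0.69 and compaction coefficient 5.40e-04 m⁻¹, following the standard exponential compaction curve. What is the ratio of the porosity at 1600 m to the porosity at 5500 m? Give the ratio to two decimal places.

8.22

Working in km (1 km = 1000 m; β in km⁻¹ = β in m⁻¹ × 1000):
n(Z₁)/n(Z₂) = e^(−β·Z₁)/e^(−β·Z₂) = e^{β(Z₂−Z₁)}
= exp(0.54 × 3.9) = exp(2.106) = 8.2153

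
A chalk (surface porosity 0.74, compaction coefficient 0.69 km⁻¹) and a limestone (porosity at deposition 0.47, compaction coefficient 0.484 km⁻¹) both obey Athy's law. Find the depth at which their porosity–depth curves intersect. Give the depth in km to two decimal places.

2.20 km

Set phi₀ₐ e^(−kₐz) = phi₀ᵦ e^(−kᵦz) ⇒ ln(phi₀ₐ/phi₀ᵦ) = (kₐ − kᵦ)·z
z = ln(0.74/0.47) / (0.69 − 0.484) = 0.4539 / 0.206 = 2.203 km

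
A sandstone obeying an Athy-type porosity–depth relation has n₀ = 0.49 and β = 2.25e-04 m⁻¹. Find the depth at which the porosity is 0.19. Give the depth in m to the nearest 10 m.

Working in km (1 km = 1000 m; β in km⁻¹ = β in m⁻¹ × 1000):
Invert Athy's law: d = ln(n₀/n) / β
d = ln(0.49/0.19) / 0.225 = ln(2.579) / 0.225 = 0.9474 / 0.225 = 4.211 km

4210 m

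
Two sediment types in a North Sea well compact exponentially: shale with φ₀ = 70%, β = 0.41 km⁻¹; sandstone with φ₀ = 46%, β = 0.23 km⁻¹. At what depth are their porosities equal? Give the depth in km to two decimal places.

Set φ₀ₐ e^(−βₐz) = φ₀ᵦ e^(−βᵦz) ⇒ ln(φ₀ₐ/φ₀ᵦ) = (βₐ − βᵦ)·z
z = ln(0.7/0.46) / (0.41 − 0.23) = 0.4199 / 0.18 = 2.333 km

2.33 km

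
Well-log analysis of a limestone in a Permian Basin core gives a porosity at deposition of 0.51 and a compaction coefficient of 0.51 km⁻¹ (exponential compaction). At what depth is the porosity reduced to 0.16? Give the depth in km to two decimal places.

Invert Athy's law: d = ln(phi₀/phi) / k
d = ln(0.51/0.16) / 0.51 = ln(3.188) / 0.51 = 1.1592 / 0.51 = 2.273 km

2.27 km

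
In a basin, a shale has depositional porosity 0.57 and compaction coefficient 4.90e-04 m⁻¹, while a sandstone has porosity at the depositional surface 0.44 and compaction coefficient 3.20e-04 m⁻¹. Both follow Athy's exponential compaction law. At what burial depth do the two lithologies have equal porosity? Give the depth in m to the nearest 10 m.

1520 m

Working in km (1 km = 1000 m; β in km⁻¹ = β in m⁻¹ × 1000):
Set φ₀ₐ e^(−βₐd) = φ₀ᵦ e^(−βᵦd) ⇒ ln(φ₀ₐ/φ₀ᵦ) = (βₐ − βᵦ)·d
d = ln(0.57/0.44) / (0.49 − 0.32) = 0.2589 / 0.17 = 1.523 km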